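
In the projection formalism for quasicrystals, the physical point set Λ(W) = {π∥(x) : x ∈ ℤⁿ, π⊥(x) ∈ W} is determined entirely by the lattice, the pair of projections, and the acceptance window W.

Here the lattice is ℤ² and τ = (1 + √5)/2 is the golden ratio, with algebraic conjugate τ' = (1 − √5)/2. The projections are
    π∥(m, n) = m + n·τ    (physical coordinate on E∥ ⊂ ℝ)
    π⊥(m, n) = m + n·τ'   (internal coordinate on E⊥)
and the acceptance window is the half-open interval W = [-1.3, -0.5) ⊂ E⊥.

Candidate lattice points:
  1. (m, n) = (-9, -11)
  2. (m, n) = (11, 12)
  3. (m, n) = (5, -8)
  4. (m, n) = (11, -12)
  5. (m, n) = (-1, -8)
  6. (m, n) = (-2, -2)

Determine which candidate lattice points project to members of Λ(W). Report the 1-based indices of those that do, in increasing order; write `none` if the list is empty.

τ' = (1−√5)/2 ≈ -0.618034.
[1] lift (-9,-11): star map gives -2.201626; window check -1.3 ≤ -2.201626 < -0.5 is false → out
[2] lift (11,12): star map gives 3.583592; window check -1.3 ≤ 3.583592 < -0.5 is false → out
[3] lift (5,-8): star map gives 9.944272; window check -1.3 ≤ 9.944272 < -0.5 is false → out
[4] lift (11,-12): star map gives 18.416408; window check -1.3 ≤ 18.416408 < -0.5 is false → out
[5] lift (-1,-8): star map gives 3.944272; window check -1.3 ≤ 3.944272 < -0.5 is false → out
[6] lift (-2,-2): star map gives -0.763932; window check -1.3 ≤ -0.763932 < -0.5 is true → IN Λ

6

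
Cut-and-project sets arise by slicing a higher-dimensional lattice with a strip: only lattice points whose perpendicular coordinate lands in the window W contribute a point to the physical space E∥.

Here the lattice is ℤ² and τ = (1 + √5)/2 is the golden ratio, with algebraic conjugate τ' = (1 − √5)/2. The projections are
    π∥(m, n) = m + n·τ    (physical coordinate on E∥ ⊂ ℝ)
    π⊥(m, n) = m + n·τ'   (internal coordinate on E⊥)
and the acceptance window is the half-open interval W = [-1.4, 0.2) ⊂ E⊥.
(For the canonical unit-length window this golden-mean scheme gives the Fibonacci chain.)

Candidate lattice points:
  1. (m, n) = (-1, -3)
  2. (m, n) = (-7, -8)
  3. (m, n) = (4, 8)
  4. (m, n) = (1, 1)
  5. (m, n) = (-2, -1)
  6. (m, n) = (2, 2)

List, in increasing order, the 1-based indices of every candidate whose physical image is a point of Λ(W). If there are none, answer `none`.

Numerically τ ≈ 1.6180 and τ' = −1/τ ≈ -0.6180.
[1] lift (-1,-3): star map gives 0.8541; window check -1.4 ≤ 0.8541 < 0.2 is false → out
[2] lift (-7,-8): star map gives -2.0557; window check -1.4 ≤ -2.0557 < 0.2 is false → out
[3] lift (4,8): star map gives -0.9443; window check -1.4 ≤ -0.9443 < 0.2 is true → IN Λ
[4] lift (1,1): star map gives 0.3820; window check -1.4 ≤ 0.3820 < 0.2 is false → out
[5] lift (-2,-1): star map gives -1.3820; window check -1.4 ≤ -1.3820 < 0.2 is true → IN Λ
[6] lift (2,2): star map gives 0.7639; window check -1.4 ≤ 0.7639 < 0.2 is false → out

3, 5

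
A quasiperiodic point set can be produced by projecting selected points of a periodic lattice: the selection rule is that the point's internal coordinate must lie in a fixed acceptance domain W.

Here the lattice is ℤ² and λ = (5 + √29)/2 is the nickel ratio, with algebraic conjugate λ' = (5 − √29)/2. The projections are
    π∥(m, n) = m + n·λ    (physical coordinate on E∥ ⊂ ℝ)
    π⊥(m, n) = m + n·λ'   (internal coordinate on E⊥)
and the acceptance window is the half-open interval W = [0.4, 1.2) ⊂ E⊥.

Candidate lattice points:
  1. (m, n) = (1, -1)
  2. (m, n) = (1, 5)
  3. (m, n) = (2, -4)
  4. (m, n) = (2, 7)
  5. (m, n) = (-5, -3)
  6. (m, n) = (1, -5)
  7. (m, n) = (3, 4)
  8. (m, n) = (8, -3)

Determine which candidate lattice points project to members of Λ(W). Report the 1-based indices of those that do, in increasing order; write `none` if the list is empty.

Numerically λ ≈ 5.192582 and λ' = −1/λ ≈ -0.192582.
candidate 1: (m,n)=(1,-1) → π∥ = 1-1·λ ≈ -4.192582, π⊥ = 1-1·λ' ≈ 1.192582 ∈ [0.4, 1.2) ⇒ IN Λ
candidate 2: (m,n)=(1,5) → π∥ = 1+5·λ ≈ 26.962912, π⊥ = 1+5·λ' ≈ 0.037088 ∉ [0.4, 1.2) ⇒ out
candidate 3: (m,n)=(2,-4) → π∥ = 2-4·λ ≈ -18.770330, π⊥ = 2-4·λ' ≈ 2.770330 ∉ [0.4, 1.2) ⇒ out
candidate 4: (m,n)=(2,7) → π∥ = 2+7·λ ≈ 38.348077, π⊥ = 2+7·λ' ≈ 0.651923 ∈ [0.4, 1.2) ⇒ IN Λ
candidate 5: (m,n)=(-5,-3) → π∥ = -5-3·λ ≈ -20.577747, π⊥ = -5-3·λ' ≈ -4.422253 ∉ [0.4, 1.2) ⇒ out
candidate 6: (m,n)=(1,-5) → π∥ = 1-5·λ ≈ -24.962912, π⊥ = 1-5·λ' ≈ 1.962912 ∉ [0.4, 1.2) ⇒ out
candidate 7: (m,n)=(3,4) → π∥ = 3+4·λ ≈ 23.770330, π⊥ = 3+4·λ' ≈ 2.229670 ∉ [0.4, 1.2) ⇒ out
candidate 8: (m,n)=(8,-3) → π∥ = 8-3·λ ≈ -7.577747, π⊥ = 8-3·λ' ≈ 8.577747 ∉ [0.4, 1.2) ⇒ out

1, 4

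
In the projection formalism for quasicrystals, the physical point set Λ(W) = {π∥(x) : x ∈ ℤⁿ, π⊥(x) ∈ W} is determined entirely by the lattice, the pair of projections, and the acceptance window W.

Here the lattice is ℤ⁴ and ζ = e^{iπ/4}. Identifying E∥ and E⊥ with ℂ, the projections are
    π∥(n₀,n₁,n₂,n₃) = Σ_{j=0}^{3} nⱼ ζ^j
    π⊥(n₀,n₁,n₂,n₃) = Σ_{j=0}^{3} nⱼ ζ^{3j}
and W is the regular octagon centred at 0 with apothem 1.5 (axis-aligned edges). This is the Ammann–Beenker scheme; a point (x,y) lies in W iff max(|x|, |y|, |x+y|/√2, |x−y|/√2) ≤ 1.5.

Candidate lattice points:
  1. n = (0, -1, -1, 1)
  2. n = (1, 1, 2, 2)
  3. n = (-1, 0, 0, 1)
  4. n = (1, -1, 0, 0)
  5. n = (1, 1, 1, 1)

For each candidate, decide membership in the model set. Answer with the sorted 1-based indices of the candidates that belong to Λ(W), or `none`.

3, 5

Internal map: ζ^{3j} for j=0..3 gives (1,0), (−√2/2,√2/2), (0,−1), (√2/2,√2/2).
candidate 1: n = (0, -1, -1, 1) → π⊥ ≈ (+1.414214, +1.000000); max(|x|,|y|,|x±y|/√2) = 1.707107 > 1.5 ⇒ ∉ W
candidate 2: n = (1, 1, 2, 2) → π⊥ ≈ (+1.707107, +0.121320); max(|x|,|y|,|x±y|/√2) = 1.707107 > 1.5 ⇒ ∉ W
candidate 3: n = (-1, 0, 0, 1) → π⊥ ≈ (-0.292893, +0.707107); max(|x|,|y|,|x±y|/√2) = 0.707107 ≤ 1.5 ⇒ ∈ W
candidate 4: n = (1, -1, 0, 0) → π⊥ ≈ (+1.707107, -0.707107); max(|x|,|y|,|x±y|/√2) = 1.707107 > 1.5 ⇒ ∉ W
candidate 5: n = (1, 1, 1, 1) → π⊥ ≈ (+1.000000, +0.414214); max(|x|,|y|,|x±y|/√2) = 1.000000 ≤ 1.5 ⇒ ∈ W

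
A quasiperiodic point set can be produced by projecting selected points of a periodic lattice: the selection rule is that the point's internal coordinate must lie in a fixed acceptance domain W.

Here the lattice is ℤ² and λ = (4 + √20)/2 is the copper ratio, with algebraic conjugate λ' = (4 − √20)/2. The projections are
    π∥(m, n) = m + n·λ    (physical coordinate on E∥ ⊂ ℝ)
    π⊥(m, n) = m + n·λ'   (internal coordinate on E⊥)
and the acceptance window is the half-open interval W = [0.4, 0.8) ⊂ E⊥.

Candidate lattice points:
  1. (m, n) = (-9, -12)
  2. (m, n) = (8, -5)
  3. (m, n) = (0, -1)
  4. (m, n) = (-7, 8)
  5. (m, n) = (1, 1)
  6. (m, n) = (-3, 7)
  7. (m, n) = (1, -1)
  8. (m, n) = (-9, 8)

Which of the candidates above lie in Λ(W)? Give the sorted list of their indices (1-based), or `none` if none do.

5

Numerically λ ≈ 4.23607 and λ' = −1/λ ≈ -0.23607.
[1] lift (-9,-12): star map gives -6.16718; window check 0.4 ≤ -6.16718 < 0.8 is false → out
[2] lift (8,-5): star map gives 9.18034; window check 0.4 ≤ 9.18034 < 0.8 is false → out
[3] lift (0,-1): star map gives 0.23607; window check 0.4 ≤ 0.23607 < 0.8 is false → out
[4] lift (-7,8): star map gives -8.88854; window check 0.4 ≤ -8.88854 < 0.8 is false → out
[5] lift (1,1): star map gives 0.76393; window check 0.4 ≤ 0.76393 < 0.8 is true → IN Λ
[6] lift (-3,7): star map gives -4.65248; window check 0.4 ≤ -4.65248 < 0.8 is false → out
[7] lift (1,-1): star map gives 1.23607; window check 0.4 ≤ 1.23607 < 0.8 is false → out
[8] lift (-9,8): star map gives -10.88854; window check 0.4 ≤ -10.88854 < 0.8 is false → out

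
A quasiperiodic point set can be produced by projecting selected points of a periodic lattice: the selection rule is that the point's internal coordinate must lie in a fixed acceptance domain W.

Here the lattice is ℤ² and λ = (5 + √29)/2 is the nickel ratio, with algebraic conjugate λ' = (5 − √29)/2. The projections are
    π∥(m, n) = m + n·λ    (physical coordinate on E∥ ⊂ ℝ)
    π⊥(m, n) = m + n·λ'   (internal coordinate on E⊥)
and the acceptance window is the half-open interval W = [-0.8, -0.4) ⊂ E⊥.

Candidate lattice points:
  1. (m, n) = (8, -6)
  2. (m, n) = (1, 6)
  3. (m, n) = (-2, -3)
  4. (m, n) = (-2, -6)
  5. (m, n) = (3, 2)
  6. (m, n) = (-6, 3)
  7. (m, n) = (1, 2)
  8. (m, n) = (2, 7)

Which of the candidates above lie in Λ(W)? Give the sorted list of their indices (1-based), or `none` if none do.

none

Numerically λ ≈ 5.192582 and λ' = −1/λ ≈ -0.192582.
#1 (8,-6): internal coord 8 + (-6)·λ' = +9.155494; +9.155494 ∉ [-0.8, -0.4) → out
#2 (1,6): internal coord 1 + (6)·λ' = -0.155494; -0.155494 ∉ [-0.8, -0.4) → out
#3 (-2,-3): internal coord -2 + (-3)·λ' = -1.422253; -1.422253 ∉ [-0.8, -0.4) → out
#4 (-2,-6): internal coord -2 + (-6)·λ' = -0.844506; -0.844506 ∉ [-0.8, -0.4) → out
#5 (3,2): internal coord 3 + (2)·λ' = +2.614835; +2.614835 ∉ [-0.8, -0.4) → out
#6 (-6,3): internal coord -6 + (3)·λ' = -6.577747; -6.577747 ∉ [-0.8, -0.4) → out
#7 (1,2): internal coord 1 + (2)·λ' = +0.614835; +0.614835 ∉ [-0.8, -0.4) → out
#8 (2,7): internal coord 2 + (7)·λ' = +0.651923; +0.651923 ∉ [-0.8, -0.4) → out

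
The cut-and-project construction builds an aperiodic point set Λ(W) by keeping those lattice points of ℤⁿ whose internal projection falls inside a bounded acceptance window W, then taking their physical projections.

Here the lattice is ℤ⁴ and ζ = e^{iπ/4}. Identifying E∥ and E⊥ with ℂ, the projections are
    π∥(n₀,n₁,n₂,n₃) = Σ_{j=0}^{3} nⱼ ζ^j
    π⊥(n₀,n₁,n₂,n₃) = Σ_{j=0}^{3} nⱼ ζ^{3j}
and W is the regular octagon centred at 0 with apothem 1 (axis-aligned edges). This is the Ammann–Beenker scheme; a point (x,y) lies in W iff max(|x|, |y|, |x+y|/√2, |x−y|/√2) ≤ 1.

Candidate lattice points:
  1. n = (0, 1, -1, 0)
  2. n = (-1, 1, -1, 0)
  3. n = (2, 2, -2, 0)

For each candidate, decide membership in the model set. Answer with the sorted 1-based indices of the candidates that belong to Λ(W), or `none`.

π⊥(n) = n₀ + n₁ζ³ + n₂ζ⁶ + n₃ζ⁹ where ζ = e^{iπ/4}.
candidate 1: n = (0, 1, -1, 0) → π⊥ ≈ (-0.70711, +1.70711); max(|x|,|y|,|x±y|/√2) = 1.70711 > 1 ⇒ ∉ W
candidate 2: n = (-1, 1, -1, 0) → π⊥ ≈ (-1.70711, +1.70711); max(|x|,|y|,|x±y|/√2) = 2.41421 > 1 ⇒ ∉ W
candidate 3: n = (2, 2, -2, 0) → π⊥ ≈ (+0.58579, +3.41421); max(|x|,|y|,|x±y|/√2) = 3.41421 > 1 ⇒ ∉ W

none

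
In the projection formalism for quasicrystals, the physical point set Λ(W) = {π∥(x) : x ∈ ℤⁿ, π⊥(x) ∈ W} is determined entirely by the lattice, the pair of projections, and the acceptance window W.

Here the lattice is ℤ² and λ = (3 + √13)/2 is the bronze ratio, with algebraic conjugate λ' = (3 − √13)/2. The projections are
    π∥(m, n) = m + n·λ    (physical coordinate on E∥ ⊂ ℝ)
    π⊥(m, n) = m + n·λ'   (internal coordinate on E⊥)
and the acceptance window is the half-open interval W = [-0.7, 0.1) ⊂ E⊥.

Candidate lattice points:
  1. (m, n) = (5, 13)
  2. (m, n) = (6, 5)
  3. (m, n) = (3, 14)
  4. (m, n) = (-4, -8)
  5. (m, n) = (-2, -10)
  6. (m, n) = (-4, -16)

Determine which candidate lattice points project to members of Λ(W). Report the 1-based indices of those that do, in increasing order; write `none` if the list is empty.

none

Compute λ' = (3−√13)/2 = -0.30278, so π⊥(m,n) = m -0.30278·n.
[1] lift (5,13): star map gives 1.06392; window check -0.7 ≤ 1.06392 < 0.1 is false → out
[2] lift (6,5): star map gives 4.48612; window check -0.7 ≤ 4.48612 < 0.1 is false → out
[3] lift (3,14): star map gives -1.23886; window check -0.7 ≤ -1.23886 < 0.1 is false → out
[4] lift (-4,-8): star map gives -1.57779; window check -0.7 ≤ -1.57779 < 0.1 is false → out
[5] lift (-2,-10): star map gives 1.02776; window check -0.7 ≤ 1.02776 < 0.1 is false → out
[6] lift (-4,-16): star map gives 0.84441; window check -0.7 ≤ 0.84441 < 0.1 is false → out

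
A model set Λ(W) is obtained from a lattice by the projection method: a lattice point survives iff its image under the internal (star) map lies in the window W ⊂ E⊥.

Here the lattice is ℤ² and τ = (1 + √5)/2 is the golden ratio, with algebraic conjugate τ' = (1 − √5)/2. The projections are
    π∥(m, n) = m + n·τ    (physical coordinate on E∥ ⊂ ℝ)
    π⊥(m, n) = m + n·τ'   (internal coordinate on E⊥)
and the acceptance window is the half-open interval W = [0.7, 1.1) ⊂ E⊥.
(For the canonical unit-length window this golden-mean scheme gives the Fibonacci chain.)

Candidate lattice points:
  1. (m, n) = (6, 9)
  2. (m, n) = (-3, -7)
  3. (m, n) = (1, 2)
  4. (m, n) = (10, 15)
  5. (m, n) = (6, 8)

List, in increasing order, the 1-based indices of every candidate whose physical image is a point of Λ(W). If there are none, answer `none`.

4, 5

Numerically τ ≈ 1.61803 and τ' = −1/τ ≈ -0.61803.
[1] lift (6,9): star map gives 0.43769; window check 0.7 ≤ 0.43769 < 1.1 is false → out
[2] lift (-3,-7): star map gives 1.32624; window check 0.7 ≤ 1.32624 < 1.1 is false → out
[3] lift (1,2): star map gives -0.23607; window check 0.7 ≤ -0.23607 < 1.1 is false → out
[4] lift (10,15): star map gives 0.72949; window check 0.7 ≤ 0.72949 < 1.1 is true → IN Λ
[5] lift (6,8): star map gives 1.05573; window check 0.7 ≤ 1.05573 < 1.1 is true → IN Λ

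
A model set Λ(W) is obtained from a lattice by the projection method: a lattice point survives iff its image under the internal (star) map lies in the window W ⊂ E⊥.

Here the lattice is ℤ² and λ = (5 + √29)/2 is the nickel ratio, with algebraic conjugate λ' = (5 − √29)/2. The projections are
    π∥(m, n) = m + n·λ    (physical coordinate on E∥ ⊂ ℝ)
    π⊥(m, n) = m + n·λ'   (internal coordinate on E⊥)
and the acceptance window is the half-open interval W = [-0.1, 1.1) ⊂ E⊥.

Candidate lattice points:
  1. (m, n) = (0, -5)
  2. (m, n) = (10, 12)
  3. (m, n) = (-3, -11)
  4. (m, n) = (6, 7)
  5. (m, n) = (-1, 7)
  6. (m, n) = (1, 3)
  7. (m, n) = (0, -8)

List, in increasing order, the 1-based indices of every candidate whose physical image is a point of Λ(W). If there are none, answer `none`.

Numerically λ ≈ 5.19258 and λ' = −1/λ ≈ -0.19258.
[1] lift (0,-5): star map gives 0.96291; window check -0.1 ≤ 0.96291 < 1.1 is true → IN Λ
[2] lift (10,12): star map gives 7.68901; window check -0.1 ≤ 7.68901 < 1.1 is false → out
[3] lift (-3,-11): star map gives -0.88159; window check -0.1 ≤ -0.88159 < 1.1 is false → out
[4] lift (6,7): star map gives 4.65192; window check -0.1 ≤ 4.65192 < 1.1 is false → out
[5] lift (-1,7): star map gives -2.34808; window check -0.1 ≤ -2.34808 < 1.1 is false → out
[6] lift (1,3): star map gives 0.42225; window check -0.1 ≤ 0.42225 < 1.1 is true → IN Λ
[7] lift (0,-8): star map gives 1.54066; window check -0.1 ≤ 1.54066 < 1.1 is false → out

1, 6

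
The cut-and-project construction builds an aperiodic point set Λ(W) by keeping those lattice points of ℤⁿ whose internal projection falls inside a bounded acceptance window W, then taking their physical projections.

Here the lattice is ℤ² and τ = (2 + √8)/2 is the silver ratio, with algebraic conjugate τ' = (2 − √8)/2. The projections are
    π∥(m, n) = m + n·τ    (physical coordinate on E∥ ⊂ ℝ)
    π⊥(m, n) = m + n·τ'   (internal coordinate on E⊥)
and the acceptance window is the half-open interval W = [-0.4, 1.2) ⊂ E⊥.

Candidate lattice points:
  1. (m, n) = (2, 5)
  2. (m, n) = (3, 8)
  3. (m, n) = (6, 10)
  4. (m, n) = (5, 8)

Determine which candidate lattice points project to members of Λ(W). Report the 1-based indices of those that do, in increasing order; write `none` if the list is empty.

1, 2

Numerically τ ≈ 2.414214 and τ' = −1/τ ≈ -0.414214.
#1 (2,5): internal coord 2 + (5)·τ' = -0.071068; -0.071068 ∈ [-0.4, 1.2) → IN Λ
#2 (3,8): internal coord 3 + (8)·τ' = -0.313708; -0.313708 ∈ [-0.4, 1.2) → IN Λ
#3 (6,10): internal coord 6 + (10)·τ' = +1.857864; +1.857864 ∉ [-0.4, 1.2) → out
#4 (5,8): internal coord 5 + (8)·τ' = +1.686292; +1.686292 ∉ [-0.4, 1.2) → out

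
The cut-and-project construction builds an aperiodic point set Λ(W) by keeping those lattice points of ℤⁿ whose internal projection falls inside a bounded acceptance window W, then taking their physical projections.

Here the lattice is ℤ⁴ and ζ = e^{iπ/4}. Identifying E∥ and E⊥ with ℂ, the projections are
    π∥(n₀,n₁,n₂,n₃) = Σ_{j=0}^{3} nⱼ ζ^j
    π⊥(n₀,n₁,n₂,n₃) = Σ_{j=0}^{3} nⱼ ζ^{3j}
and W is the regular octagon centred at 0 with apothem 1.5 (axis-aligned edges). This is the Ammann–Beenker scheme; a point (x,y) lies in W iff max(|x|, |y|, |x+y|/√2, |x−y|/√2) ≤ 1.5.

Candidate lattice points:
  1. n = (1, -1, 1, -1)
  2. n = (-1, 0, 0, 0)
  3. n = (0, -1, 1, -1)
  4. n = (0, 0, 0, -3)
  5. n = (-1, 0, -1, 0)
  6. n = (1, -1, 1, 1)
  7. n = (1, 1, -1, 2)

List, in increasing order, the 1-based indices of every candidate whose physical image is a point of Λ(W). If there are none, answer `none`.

With ζ = e^{iπ/4} the internal vectors are ζ^0,ζ^3,ζ^6,ζ^9.
candidate 1: n = (1, -1, 1, -1) → π⊥ ≈ (+1.000000, -2.414214); max(|x|,|y|,|x±y|/√2) = 2.414214 > 1.5 ⇒ ∉ W
candidate 2: n = (-1, 0, 0, 0) → π⊥ ≈ (-1.000000, +0.000000); max(|x|,|y|,|x±y|/√2) = 1.000000 ≤ 1.5 ⇒ ∈ W
candidate 3: n = (0, -1, 1, -1) → π⊥ ≈ (+0.000000, -2.414214); max(|x|,|y|,|x±y|/√2) = 2.414214 > 1.5 ⇒ ∉ W
candidate 4: n = (0, 0, 0, -3) → π⊥ ≈ (-2.121320, -2.121320); max(|x|,|y|,|x±y|/√2) = 3.000000 > 1.5 ⇒ ∉ W
candidate 5: n = (-1, 0, -1, 0) → π⊥ ≈ (-1.000000, +1.000000); max(|x|,|y|,|x±y|/√2) = 1.414214 ≤ 1.5 ⇒ ∈ W
candidate 6: n = (1, -1, 1, 1) → π⊥ ≈ (+2.414214, -1.000000); max(|x|,|y|,|x±y|/√2) = 2.414214 > 1.5 ⇒ ∉ W
candidate 7: n = (1, 1, -1, 2) → π⊥ ≈ (+1.707107, +3.121320); max(|x|,|y|,|x±y|/√2) = 3.414214 > 1.5 ⇒ ∉ W

2, 5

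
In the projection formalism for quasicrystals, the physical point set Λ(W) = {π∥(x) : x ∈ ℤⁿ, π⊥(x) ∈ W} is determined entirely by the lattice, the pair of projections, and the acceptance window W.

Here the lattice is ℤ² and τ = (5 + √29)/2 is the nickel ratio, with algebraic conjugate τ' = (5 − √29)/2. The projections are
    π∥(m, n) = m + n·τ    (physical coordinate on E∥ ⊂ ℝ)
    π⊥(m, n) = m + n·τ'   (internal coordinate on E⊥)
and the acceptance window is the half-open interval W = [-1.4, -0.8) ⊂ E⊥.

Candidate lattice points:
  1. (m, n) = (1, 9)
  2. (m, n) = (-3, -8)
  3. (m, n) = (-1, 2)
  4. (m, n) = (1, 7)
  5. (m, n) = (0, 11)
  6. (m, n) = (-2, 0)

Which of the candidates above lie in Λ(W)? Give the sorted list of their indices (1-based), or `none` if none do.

Numerically τ ≈ 5.19258 and τ' = −1/τ ≈ -0.19258.
#1 (1,9): internal coord 1 + (9)·τ' = -0.73324; -0.73324 ∉ [-1.4, -0.8) → out
#2 (-3,-8): internal coord -3 + (-8)·τ' = -1.45934; -1.45934 ∉ [-1.4, -0.8) → out
#3 (-1,2): internal coord -1 + (2)·τ' = -1.38516; -1.38516 ∈ [-1.4, -0.8) → IN Λ
#4 (1,7): internal coord 1 + (7)·τ' = -0.34808; -0.34808 ∉ [-1.4, -0.8) → out
#5 (0,11): internal coord 0 + (11)·τ' = -2.11841; -2.11841 ∉ [-1.4, -0.8) → out
#6 (-2,0): internal coord -2 + (0)·τ' = -2.00000; -2.00000 ∉ [-1.4, -0.8) → out

3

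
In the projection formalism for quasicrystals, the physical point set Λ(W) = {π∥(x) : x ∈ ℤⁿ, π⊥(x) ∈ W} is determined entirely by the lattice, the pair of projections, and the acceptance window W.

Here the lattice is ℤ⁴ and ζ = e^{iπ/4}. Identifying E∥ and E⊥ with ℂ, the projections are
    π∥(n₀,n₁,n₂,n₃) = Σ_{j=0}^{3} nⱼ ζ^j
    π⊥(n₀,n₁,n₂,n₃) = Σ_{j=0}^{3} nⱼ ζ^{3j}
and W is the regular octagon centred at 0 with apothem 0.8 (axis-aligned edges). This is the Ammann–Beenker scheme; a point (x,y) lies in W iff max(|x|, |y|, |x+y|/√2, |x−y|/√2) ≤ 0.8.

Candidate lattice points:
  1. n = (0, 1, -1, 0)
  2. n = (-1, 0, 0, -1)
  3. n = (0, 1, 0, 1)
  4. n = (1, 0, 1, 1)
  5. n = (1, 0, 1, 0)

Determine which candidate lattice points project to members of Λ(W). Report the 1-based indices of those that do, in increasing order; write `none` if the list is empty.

none

With ζ = e^{iπ/4} the internal vectors are ζ^0,ζ^3,ζ^6,ζ^9.
candidate 1: n = (0, 1, -1, 0) → π⊥ ≈ (-0.707107, +1.707107); max(|x|,|y|,|x±y|/√2) = 1.707107 > 0.8 ⇒ ∉ W
candidate 2: n = (-1, 0, 0, -1) → π⊥ ≈ (-1.707107, -0.707107); max(|x|,|y|,|x±y|/√2) = 1.707107 > 0.8 ⇒ ∉ W
candidate 3: n = (0, 1, 0, 1) → π⊥ ≈ (+0.000000, +1.414214); max(|x|,|y|,|x±y|/√2) = 1.414214 > 0.8 ⇒ ∉ W
candidate 4: n = (1, 0, 1, 1) → π⊥ ≈ (+1.707107, -0.292893); max(|x|,|y|,|x±y|/√2) = 1.707107 > 0.8 ⇒ ∉ W
candidate 5: n = (1, 0, 1, 0) → π⊥ ≈ (+1.000000, -1.000000); max(|x|,|y|,|x±y|/√2) = 1.414214 > 0.8 ⇒ ∉ W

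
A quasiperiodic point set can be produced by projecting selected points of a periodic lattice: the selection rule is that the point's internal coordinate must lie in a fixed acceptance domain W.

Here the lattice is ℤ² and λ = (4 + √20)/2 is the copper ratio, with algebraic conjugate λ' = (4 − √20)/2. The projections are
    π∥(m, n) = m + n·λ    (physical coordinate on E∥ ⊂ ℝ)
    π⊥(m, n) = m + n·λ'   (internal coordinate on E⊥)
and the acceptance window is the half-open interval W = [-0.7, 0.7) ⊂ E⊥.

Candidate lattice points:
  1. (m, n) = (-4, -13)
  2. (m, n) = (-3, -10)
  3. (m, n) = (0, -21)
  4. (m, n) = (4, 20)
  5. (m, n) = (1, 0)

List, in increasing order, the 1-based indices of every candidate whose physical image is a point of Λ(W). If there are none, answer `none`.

2

λ' = (4−√20)/2 ≈ -0.236068.
candidate 1: (m,n)=(-4,-13) → π∥ = -4-13·λ ≈ -59.068884, π⊥ = -4-13·λ' ≈ -0.931116 ∉ [-0.7, 0.7) ⇒ out
candidate 2: (m,n)=(-3,-10) → π∥ = -3-10·λ ≈ -45.360680, π⊥ = -3-10·λ' ≈ -0.639320 ∈ [-0.7, 0.7) ⇒ IN Λ
candidate 3: (m,n)=(0,-21) → π∥ = 0-21·λ ≈ -88.957428, π⊥ = 0-21·λ' ≈ 4.957428 ∉ [-0.7, 0.7) ⇒ out
candidate 4: (m,n)=(4,20) → π∥ = 4+20·λ ≈ 88.721360, π⊥ = 4+20·λ' ≈ -0.721360 ∉ [-0.7, 0.7) ⇒ out
candidate 5: (m,n)=(1,0) → π∥ = 1+0·λ ≈ 1.000000, π⊥ = 1+0·λ' ≈ 1.000000 ∉ [-0.7, 0.7) ⇒ out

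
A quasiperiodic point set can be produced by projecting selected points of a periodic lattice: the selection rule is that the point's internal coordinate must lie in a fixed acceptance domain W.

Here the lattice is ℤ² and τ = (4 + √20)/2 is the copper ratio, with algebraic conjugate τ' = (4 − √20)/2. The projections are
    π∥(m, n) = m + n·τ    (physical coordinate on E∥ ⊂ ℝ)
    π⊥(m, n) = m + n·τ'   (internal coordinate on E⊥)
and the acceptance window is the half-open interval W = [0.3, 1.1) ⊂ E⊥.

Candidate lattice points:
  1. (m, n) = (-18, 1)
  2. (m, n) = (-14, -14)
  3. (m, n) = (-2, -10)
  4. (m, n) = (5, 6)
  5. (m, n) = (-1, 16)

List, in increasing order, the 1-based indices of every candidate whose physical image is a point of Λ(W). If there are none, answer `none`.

τ' = (4−√20)/2 ≈ -0.236068.
[1] lift (-18,1): star map gives -18.236068; window check 0.3 ≤ -18.236068 < 1.1 is false → out
[2] lift (-14,-14): star map gives -10.695048; window check 0.3 ≤ -10.695048 < 1.1 is false → out
[3] lift (-2,-10): star map gives 0.360680; window check 0.3 ≤ 0.360680 < 1.1 is true → IN Λ
[4] lift (5,6): star map gives 3.583592; window check 0.3 ≤ 3.583592 < 1.1 is false → out
[5] lift (-1,16): star map gives -4.777088; window check 0.3 ≤ -4.777088 < 1.1 is false → out

3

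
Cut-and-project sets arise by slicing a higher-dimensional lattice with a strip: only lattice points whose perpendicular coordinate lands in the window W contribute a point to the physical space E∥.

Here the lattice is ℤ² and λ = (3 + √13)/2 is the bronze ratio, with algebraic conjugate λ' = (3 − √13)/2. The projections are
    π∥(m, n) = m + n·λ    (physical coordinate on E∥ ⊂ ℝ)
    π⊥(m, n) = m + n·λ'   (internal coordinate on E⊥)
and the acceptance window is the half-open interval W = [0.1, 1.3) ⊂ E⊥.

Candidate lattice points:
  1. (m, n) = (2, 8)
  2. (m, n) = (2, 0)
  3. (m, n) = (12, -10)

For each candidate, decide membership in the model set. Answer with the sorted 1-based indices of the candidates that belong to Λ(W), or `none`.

Numerically λ ≈ 3.302776 and λ' = −1/λ ≈ -0.302776.
candidate 1: (m,n)=(2,8) → π∥ = 2+8·λ ≈ 28.422205, π⊥ = 2+8·λ' ≈ -0.422205 ∉ [0.1, 1.3) ⇒ out
candidate 2: (m,n)=(2,0) → π∥ = 2+0·λ ≈ 2.000000, π⊥ = 2+0·λ' ≈ 2.000000 ∉ [0.1, 1.3) ⇒ out
candidate 3: (m,n)=(12,-10) → π∥ = 12-10·λ ≈ -21.027756, π⊥ = 12-10·λ' ≈ 15.027756 ∉ [0.1, 1.3) ⇒ out

none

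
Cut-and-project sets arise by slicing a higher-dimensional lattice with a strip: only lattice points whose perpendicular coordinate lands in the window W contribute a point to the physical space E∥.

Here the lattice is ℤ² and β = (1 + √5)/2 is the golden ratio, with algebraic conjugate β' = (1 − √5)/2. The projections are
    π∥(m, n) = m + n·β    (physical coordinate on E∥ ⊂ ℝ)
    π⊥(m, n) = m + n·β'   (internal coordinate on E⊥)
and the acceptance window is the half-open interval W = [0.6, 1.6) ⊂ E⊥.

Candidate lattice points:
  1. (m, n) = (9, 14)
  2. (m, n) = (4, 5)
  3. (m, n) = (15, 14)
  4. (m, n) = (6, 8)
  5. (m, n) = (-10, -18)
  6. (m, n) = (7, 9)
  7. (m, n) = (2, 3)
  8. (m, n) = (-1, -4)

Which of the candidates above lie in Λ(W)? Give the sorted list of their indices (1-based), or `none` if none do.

β' = (1−√5)/2 ≈ -0.618034.
candidate 1: (m,n)=(9,14) → π∥ = 9+14·β ≈ 31.652476, π⊥ = 9+14·β' ≈ 0.347524 ∉ [0.6, 1.6) ⇒ out
candidate 2: (m,n)=(4,5) → π∥ = 4+5·β ≈ 12.090170, π⊥ = 4+5·β' ≈ 0.909830 ∈ [0.6, 1.6) ⇒ IN Λ
candidate 3: (m,n)=(15,14) → π∥ = 15+14·β ≈ 37.652476, π⊥ = 15+14·β' ≈ 6.347524 ∉ [0.6, 1.6) ⇒ out
candidate 4: (m,n)=(6,8) → π∥ = 6+8·β ≈ 18.944272, π⊥ = 6+8·β' ≈ 1.055728 ∈ [0.6, 1.6) ⇒ IN Λ
candidate 5: (m,n)=(-10,-18) → π∥ = -10-18·β ≈ -39.124612, π⊥ = -10-18·β' ≈ 1.124612 ∈ [0.6, 1.6) ⇒ IN Λ
candidate 6: (m,n)=(7,9) → π∥ = 7+9·β ≈ 21.562306, π⊥ = 7+9·β' ≈ 1.437694 ∈ [0.6, 1.6) ⇒ IN Λ
candidate 7: (m,n)=(2,3) → π∥ = 2+3·β ≈ 6.854102, π⊥ = 2+3·β' ≈ 0.145898 ∉ [0.6, 1.6) ⇒ out
candidate 8: (m,n)=(-1,-4) → π∥ = -1-4·β ≈ -7.472136, π⊥ = -1-4·β' ≈ 1.472136 ∈ [0.6, 1.6) ⇒ IN Λ

2, 4, 5, 6, 8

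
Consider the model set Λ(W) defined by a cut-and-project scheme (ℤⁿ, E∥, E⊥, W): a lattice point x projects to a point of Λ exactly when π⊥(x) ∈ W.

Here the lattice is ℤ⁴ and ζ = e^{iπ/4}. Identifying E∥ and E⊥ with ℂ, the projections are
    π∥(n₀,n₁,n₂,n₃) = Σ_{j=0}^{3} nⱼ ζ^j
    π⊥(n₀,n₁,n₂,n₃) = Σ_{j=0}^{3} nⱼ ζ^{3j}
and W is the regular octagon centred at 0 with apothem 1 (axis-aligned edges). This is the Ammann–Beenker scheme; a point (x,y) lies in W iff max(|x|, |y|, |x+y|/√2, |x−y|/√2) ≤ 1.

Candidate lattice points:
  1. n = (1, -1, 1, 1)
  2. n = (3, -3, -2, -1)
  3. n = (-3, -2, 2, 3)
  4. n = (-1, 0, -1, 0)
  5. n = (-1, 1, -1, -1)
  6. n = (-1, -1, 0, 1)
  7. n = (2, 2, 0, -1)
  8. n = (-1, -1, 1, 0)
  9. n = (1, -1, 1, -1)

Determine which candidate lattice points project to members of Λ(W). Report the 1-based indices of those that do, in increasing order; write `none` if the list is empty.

With ζ = e^{iπ/4} the internal vectors are ζ^0,ζ^3,ζ^6,ζ^9.
candidate 1: n = (1, -1, 1, 1) → π⊥ ≈ (+2.4142, -1.0000); max(|x|,|y|,|x±y|/√2) = 2.4142 > 1 ⇒ ∉ W
candidate 2: n = (3, -3, -2, -1) → π⊥ ≈ (+4.4142, -0.8284); max(|x|,|y|,|x±y|/√2) = 4.4142 > 1 ⇒ ∉ W
candidate 3: n = (-3, -2, 2, 3) → π⊥ ≈ (+0.5355, -1.2929); max(|x|,|y|,|x±y|/√2) = 1.2929 > 1 ⇒ ∉ W
candidate 4: n = (-1, 0, -1, 0) → π⊥ ≈ (-1.0000, +1.0000); max(|x|,|y|,|x±y|/√2) = 1.4142 > 1 ⇒ ∉ W
candidate 5: n = (-1, 1, -1, -1) → π⊥ ≈ (-2.4142, +1.0000); max(|x|,|y|,|x±y|/√2) = 2.4142 > 1 ⇒ ∉ W
candidate 6: n = (-1, -1, 0, 1) → π⊥ ≈ (+0.4142, +0.0000); max(|x|,|y|,|x±y|/√2) = 0.4142 ≤ 1 ⇒ ∈ W
candidate 7: n = (2, 2, 0, -1) → π⊥ ≈ (-0.1213, +0.7071); max(|x|,|y|,|x±y|/√2) = 0.7071 ≤ 1 ⇒ ∈ W
candidate 8: n = (-1, -1, 1, 0) → π⊥ ≈ (-0.2929, -1.7071); max(|x|,|y|,|x±y|/√2) = 1.7071 > 1 ⇒ ∉ W
candidate 9: n = (1, -1, 1, -1) → π⊥ ≈ (+1.0000, -2.4142); max(|x|,|y|,|x±y|/√2) = 2.4142 > 1 ⇒ ∉ W

6, 7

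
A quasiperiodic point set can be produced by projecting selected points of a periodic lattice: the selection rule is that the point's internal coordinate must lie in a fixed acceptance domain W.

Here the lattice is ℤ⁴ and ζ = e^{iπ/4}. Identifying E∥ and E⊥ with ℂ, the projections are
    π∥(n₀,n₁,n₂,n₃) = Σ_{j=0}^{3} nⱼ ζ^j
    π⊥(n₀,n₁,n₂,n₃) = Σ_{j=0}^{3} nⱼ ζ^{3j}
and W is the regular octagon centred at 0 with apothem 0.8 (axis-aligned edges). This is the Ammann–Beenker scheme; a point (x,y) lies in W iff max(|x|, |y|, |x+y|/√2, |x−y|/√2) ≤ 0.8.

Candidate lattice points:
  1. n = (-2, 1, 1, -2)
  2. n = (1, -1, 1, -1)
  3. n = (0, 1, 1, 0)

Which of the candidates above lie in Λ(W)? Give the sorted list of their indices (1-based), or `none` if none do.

π⊥(n) = n₀ + n₁ζ³ + n₂ζ⁶ + n₃ζ⁹ where ζ = e^{iπ/4}.
#1 (-2, 1, 1, -2): internal (-4.12132, -1.70711); octagon support 4.12132 vs apothem 0.8 → ∉ W
#2 (1, -1, 1, -1): internal (1.00000, -2.41421); octagon support 2.41421 vs apothem 0.8 → ∉ W
#3 (0, 1, 1, 0): internal (-0.70711, -0.29289); octagon support 0.70711 vs apothem 0.8 → ∈ W

3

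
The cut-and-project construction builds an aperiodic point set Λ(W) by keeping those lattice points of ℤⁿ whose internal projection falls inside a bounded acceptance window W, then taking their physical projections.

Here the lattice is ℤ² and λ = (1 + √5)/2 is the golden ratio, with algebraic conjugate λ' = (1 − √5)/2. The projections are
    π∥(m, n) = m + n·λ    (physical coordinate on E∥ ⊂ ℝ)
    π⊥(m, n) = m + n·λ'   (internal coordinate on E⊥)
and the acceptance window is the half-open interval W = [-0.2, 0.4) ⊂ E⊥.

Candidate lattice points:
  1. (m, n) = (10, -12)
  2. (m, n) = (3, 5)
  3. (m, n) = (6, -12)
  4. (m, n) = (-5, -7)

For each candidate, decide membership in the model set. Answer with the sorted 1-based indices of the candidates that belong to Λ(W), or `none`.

2

Numerically λ ≈ 1.6180 and λ' = −1/λ ≈ -0.6180.
candidate 1: (m,n)=(10,-12) → π∥ = 10-12·λ ≈ -9.4164, π⊥ = 10-12·λ' ≈ 17.4164 ∉ [-0.2, 0.4) ⇒ out
candidate 2: (m,n)=(3,5) → π∥ = 3+5·λ ≈ 11.0902, π⊥ = 3+5·λ' ≈ -0.0902 ∈ [-0.2, 0.4) ⇒ IN Λ
candidate 3: (m,n)=(6,-12) → π∥ = 6-12·λ ≈ -13.4164, π⊥ = 6-12·λ' ≈ 13.4164 ∉ [-0.2, 0.4) ⇒ out
candidate 4: (m,n)=(-5,-7) → π∥ = -5-7·λ ≈ -16.3262, π⊥ = -5-7·λ' ≈ -0.6738 ∉ [-0.2, 0.4) ⇒ out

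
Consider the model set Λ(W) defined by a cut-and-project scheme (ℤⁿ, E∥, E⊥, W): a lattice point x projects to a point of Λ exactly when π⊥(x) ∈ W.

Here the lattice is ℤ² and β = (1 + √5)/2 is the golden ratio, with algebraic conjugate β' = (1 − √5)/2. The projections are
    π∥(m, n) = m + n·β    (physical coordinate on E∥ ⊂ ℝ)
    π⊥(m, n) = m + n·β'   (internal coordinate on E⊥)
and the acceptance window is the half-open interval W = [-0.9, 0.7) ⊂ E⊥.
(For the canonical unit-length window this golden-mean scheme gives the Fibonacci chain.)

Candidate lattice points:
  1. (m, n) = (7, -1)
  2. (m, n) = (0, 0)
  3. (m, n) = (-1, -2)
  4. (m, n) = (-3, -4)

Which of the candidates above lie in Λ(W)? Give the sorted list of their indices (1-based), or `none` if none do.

2, 3, 4

Numerically β ≈ 1.61803 and β' = −1/β ≈ -0.61803.
candidate 1: (m,n)=(7,-1) → π∥ = 7-1·β ≈ 5.38197, π⊥ = 7-1·β' ≈ 7.61803 ∉ [-0.9, 0.7) ⇒ out
candidate 2: (m,n)=(0,0) → π∥ = 0+0·β ≈ 0.00000, π⊥ = 0+0·β' ≈ 0.00000 ∈ [-0.9, 0.7) ⇒ IN Λ
candidate 3: (m,n)=(-1,-2) → π∥ = -1-2·β ≈ -4.23607, π⊥ = -1-2·β' ≈ 0.23607 ∈ [-0.9, 0.7) ⇒ IN Λ
candidate 4: (m,n)=(-3,-4) → π∥ = -3-4·β ≈ -9.47214, π⊥ = -3-4·β' ≈ -0.52786 ∈ [-0.9, 0.7) ⇒ IN Λ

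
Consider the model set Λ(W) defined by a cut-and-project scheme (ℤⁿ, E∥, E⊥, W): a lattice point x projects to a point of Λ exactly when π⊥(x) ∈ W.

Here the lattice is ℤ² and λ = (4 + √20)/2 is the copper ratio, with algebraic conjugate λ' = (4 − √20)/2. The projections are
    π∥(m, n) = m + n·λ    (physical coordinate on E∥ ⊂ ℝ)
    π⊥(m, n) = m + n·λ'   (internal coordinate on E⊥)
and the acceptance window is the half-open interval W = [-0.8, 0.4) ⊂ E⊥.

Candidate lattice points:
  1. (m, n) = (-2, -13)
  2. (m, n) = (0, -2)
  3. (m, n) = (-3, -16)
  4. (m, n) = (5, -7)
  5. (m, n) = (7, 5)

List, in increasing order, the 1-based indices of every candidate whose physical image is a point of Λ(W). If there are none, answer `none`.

Compute λ' = (4−√20)/2 = -0.2361, so π⊥(m,n) = m -0.2361·n.
[1] lift (-2,-13): star map gives 1.0689; window check -0.8 ≤ 1.0689 < 0.4 is false → out
[2] lift (0,-2): star map gives 0.4721; window check -0.8 ≤ 0.4721 < 0.4 is false → out
[3] lift (-3,-16): star map gives 0.7771; window check -0.8 ≤ 0.7771 < 0.4 is false → out
[4] lift (5,-7): star map gives 6.6525; window check -0.8 ≤ 6.6525 < 0.4 is false → out
[5] lift (7,5): star map gives 5.8197; window check -0.8 ≤ 5.8197 < 0.4 is false → out

none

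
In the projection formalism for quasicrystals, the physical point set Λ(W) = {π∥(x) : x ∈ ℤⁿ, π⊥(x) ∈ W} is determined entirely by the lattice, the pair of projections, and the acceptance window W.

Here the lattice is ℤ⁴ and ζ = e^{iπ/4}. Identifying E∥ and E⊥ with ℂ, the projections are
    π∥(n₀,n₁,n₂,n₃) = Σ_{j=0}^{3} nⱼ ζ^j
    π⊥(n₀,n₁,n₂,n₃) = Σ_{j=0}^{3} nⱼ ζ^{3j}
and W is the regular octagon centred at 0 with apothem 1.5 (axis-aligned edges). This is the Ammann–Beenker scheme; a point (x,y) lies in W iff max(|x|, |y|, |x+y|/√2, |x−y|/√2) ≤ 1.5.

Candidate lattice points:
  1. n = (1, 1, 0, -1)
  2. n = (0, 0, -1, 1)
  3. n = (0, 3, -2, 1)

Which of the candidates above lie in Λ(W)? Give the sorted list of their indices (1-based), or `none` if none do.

1

With ζ = e^{iπ/4} the internal vectors are ζ^0,ζ^3,ζ^6,ζ^9.
candidate 1: n = (1, 1, 0, -1) → π⊥ ≈ (-0.41421, +0.00000); max(|x|,|y|,|x±y|/√2) = 0.41421 ≤ 1.5 ⇒ ∈ W
candidate 2: n = (0, 0, -1, 1) → π⊥ ≈ (+0.70711, +1.70711); max(|x|,|y|,|x±y|/√2) = 1.70711 > 1.5 ⇒ ∉ W
candidate 3: n = (0, 3, -2, 1) → π⊥ ≈ (-1.41421, +4.82843); max(|x|,|y|,|x±y|/√2) = 4.82843 > 1.5 ⇒ ∉ W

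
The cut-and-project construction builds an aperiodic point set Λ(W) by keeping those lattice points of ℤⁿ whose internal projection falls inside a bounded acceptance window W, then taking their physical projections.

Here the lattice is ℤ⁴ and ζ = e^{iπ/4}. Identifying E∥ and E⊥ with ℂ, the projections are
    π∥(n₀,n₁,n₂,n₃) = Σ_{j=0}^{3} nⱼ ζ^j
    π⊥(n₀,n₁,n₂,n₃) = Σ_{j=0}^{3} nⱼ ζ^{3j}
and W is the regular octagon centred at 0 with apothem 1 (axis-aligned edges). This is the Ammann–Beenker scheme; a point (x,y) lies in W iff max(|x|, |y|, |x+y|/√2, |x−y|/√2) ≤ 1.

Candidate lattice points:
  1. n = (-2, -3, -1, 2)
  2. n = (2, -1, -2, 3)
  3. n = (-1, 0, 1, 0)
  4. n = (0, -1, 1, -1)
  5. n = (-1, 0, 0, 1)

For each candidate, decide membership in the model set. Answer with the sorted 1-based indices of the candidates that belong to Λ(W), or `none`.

With ζ = e^{iπ/4} the internal vectors are ζ^0,ζ^3,ζ^6,ζ^9.
#1 (-2, -3, -1, 2): internal (1.535534, 0.292893); octagon support 1.535534 vs apothem 1 → ∉ W
#2 (2, -1, -2, 3): internal (4.828427, 3.414214); octagon support 5.828427 vs apothem 1 → ∉ W
#3 (-1, 0, 1, 0): internal (-1.000000, -1.000000); octagon support 1.414214 vs apothem 1 → ∉ W
#4 (0, -1, 1, -1): internal (0.000000, -2.414214); octagon support 2.414214 vs apothem 1 → ∉ W
#5 (-1, 0, 0, 1): internal (-0.292893, 0.707107); octagon support 0.707107 vs apothem 1 → ∈ W

5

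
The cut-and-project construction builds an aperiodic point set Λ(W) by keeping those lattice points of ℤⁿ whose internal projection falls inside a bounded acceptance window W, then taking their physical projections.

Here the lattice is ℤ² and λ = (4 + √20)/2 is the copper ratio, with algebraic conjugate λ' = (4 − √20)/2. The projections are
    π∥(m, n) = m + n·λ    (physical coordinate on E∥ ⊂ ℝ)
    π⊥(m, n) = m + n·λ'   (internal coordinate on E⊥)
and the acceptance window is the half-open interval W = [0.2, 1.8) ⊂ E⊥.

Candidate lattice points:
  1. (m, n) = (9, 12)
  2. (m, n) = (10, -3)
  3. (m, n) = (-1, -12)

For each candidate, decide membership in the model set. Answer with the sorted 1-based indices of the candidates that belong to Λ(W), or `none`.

Numerically λ ≈ 4.2361 and λ' = −1/λ ≈ -0.2361.
#1 (9,12): internal coord 9 + (12)·λ' = +6.1672; +6.1672 ∉ [0.2, 1.8) → out
#2 (10,-3): internal coord 10 + (-3)·λ' = +10.7082; +10.7082 ∉ [0.2, 1.8) → out
#3 (-1,-12): internal coord -1 + (-12)·λ' = +1.8328; +1.8328 ∉ [0.2, 1.8) → out

none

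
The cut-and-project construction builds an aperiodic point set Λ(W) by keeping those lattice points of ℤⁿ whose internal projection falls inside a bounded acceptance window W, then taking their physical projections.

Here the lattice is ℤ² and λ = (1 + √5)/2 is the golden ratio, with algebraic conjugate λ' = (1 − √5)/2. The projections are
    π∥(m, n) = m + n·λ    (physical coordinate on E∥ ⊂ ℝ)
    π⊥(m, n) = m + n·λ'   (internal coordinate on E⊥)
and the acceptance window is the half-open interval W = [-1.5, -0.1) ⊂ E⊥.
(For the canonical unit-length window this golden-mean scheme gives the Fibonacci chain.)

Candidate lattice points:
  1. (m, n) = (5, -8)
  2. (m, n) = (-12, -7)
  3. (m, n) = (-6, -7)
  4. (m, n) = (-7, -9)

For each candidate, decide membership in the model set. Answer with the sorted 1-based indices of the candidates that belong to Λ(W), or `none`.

Numerically λ ≈ 1.61803 and λ' = −1/λ ≈ -0.61803.
[1] lift (5,-8): star map gives 9.94427; window check -1.5 ≤ 9.94427 < -0.1 is false → out
[2] lift (-12,-7): star map gives -7.67376; window check -1.5 ≤ -7.67376 < -0.1 is false → out
[3] lift (-6,-7): star map gives -1.67376; window check -1.5 ≤ -1.67376 < -0.1 is false → out
[4] lift (-7,-9): star map gives -1.43769; window check -1.5 ≤ -1.43769 < -0.1 is true → IN Λ

4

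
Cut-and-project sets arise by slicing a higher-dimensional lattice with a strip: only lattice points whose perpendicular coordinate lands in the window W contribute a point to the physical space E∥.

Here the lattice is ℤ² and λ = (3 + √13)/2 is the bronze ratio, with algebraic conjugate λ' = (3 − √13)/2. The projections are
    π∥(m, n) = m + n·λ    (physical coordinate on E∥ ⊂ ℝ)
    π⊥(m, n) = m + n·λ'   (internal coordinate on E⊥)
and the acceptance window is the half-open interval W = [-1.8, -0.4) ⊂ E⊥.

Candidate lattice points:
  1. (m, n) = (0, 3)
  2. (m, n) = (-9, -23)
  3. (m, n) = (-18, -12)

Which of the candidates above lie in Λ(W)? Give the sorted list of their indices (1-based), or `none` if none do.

1

Compute λ' = (3−√13)/2 = -0.30278, so π⊥(m,n) = m -0.30278·n.
candidate 1: (m,n)=(0,3) → π∥ = 0+3·λ ≈ 9.90833, π⊥ = 0+3·λ' ≈ -0.90833 ∈ [-1.8, -0.4) ⇒ IN Λ
candidate 2: (m,n)=(-9,-23) → π∥ = -9-23·λ ≈ -84.96384, π⊥ = -9-23·λ' ≈ -2.03616 ∉ [-1.8, -0.4) ⇒ out
candidate 3: (m,n)=(-18,-12) → π∥ = -18-12·λ ≈ -57.63331, π⊥ = -18-12·λ' ≈ -14.36669 ∉ [-1.8, -0.4) ⇒ out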